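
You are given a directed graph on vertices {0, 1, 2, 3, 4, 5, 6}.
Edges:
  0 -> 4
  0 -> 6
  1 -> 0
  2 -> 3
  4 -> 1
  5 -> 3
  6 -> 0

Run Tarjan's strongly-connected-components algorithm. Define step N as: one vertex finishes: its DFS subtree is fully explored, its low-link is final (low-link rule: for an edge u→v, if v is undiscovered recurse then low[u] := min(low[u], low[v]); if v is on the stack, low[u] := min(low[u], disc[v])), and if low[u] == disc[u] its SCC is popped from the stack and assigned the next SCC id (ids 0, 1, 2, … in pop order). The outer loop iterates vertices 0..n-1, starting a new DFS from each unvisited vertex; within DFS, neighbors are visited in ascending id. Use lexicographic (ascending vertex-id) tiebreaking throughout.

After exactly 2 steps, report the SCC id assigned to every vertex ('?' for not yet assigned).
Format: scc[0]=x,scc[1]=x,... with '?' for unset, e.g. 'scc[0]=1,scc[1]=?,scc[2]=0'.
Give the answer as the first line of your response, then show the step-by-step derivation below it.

scc[0]=?,scc[1]=?,scc[2]=?,scc[3]=?,scc[4]=?,scc[5]=?,scc[6]=?

step 1: low=(low[0]=0,low[1]=0,low[2]=?,low[3]=?,low[4]=1,low[5]=?,low[6]=?); scc=(scc[0]=?,scc[1]=?,scc[2]=?,scc[3]=?,scc[4]=?,scc[5]=?,scc[6]=?)
step 2: low=(low[0]=0,low[1]=0,low[2]=?,low[3]=?,low[4]=0,low[5]=?,low[6]=?); scc=(scc[0]=?,scc[1]=?,scc[2]=?,scc[3]=?,scc[4]=?,scc[5]=?,scc[6]=?)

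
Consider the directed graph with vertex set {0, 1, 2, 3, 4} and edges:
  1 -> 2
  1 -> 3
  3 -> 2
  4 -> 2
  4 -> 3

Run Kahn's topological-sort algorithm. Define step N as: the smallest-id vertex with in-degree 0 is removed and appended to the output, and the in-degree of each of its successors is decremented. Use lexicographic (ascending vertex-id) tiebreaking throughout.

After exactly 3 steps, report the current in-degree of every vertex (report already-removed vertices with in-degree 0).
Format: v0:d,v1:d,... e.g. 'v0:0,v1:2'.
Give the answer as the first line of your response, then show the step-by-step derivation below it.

v0:0,v1:0,v2:1,v3:0,v4:0

step 1: output 0; order=[0]; indeg=(0,0,3,2,0)
step 2: output 1; order=[0,1]; indeg=(0,0,2,1,0)
step 3: output 4; order=[0,1,4]; indeg=(0,0,1,0,0)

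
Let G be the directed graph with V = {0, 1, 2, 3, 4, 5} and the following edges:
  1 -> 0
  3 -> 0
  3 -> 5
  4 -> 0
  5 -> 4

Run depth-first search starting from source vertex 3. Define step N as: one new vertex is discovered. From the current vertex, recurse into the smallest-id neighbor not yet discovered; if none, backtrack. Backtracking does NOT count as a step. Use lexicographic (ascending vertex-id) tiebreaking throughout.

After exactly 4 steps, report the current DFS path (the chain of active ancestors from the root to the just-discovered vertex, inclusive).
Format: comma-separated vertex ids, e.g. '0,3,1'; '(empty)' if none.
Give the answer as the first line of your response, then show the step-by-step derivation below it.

3,5,4

step 1: discover 3; path=3; order=3
step 2: discover 0; path=3>0; order=3,0
step 3: discover 5; path=3>5; order=3,0,5
step 4: discover 4; path=3>5>4; order=3,0,5,4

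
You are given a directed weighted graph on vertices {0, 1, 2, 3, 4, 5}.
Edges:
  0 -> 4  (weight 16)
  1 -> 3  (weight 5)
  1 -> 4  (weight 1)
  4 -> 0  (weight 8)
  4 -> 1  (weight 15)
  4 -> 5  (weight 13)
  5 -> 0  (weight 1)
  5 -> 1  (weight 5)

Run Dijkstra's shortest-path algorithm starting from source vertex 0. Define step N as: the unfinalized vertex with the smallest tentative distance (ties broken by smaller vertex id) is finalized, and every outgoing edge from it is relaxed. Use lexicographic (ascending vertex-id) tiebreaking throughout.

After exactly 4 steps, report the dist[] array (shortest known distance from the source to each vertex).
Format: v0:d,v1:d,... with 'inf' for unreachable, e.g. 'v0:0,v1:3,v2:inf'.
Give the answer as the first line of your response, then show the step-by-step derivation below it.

v0:0,v1:31,v2:inf,v3:36,v4:16,v5:29

step 1: dist = v0:0,v1:inf,v2:inf,v3:inf,v4:16,v5:inf
step 2: dist = v0:0,v1:31,v2:inf,v3:inf,v4:16,v5:29
step 3: dist = v0:0,v1:31,v2:inf,v3:inf,v4:16,v5:29
step 4: dist = v0:0,v1:31,v2:inf,v3:36,v4:16,v5:29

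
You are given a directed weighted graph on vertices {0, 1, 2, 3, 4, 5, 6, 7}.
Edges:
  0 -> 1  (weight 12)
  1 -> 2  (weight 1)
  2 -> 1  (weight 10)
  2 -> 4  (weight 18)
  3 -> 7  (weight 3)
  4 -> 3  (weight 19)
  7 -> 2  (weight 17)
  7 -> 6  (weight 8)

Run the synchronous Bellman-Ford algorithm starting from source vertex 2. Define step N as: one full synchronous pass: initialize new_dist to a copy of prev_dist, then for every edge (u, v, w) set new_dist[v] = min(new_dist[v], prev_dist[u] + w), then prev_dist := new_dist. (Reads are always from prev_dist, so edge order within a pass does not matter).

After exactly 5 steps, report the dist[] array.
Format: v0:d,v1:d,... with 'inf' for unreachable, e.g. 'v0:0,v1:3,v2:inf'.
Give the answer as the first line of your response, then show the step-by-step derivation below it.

v0:inf,v1:10,v2:0,v3:37,v4:18,v5:inf,v6:48,v7:40

step 1: dist = v0:inf,v1:10,v2:0,v3:inf,v4:18,v5:inf,v6:inf,v7:inf
step 2: dist = v0:inf,v1:10,v2:0,v3:37,v4:18,v5:inf,v6:inf,v7:inf
step 3: dist = v0:inf,v1:10,v2:0,v3:37,v4:18,v5:inf,v6:inf,v7:40
step 4: dist = v0:inf,v1:10,v2:0,v3:37,v4:18,v5:inf,v6:48,v7:40
step 5: dist = v0:inf,v1:10,v2:0,v3:37,v4:18,v5:inf,v6:48,v7:40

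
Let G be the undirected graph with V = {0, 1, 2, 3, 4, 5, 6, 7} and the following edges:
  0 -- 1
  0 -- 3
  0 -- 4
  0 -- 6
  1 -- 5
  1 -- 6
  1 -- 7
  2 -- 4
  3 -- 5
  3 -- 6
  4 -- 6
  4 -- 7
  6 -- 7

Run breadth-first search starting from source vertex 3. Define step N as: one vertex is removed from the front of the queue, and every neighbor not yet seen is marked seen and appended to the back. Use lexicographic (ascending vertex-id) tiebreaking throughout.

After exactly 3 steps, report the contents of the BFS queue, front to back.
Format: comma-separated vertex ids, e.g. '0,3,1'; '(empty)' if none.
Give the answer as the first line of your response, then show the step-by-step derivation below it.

6,1,4

step 1: dequeue 3; queue=[0,5,6]; order=3
step 2: dequeue 0; queue=[5,6,1,4]; order=3,0
step 3: dequeue 5; queue=[6,1,4]; order=3,0,5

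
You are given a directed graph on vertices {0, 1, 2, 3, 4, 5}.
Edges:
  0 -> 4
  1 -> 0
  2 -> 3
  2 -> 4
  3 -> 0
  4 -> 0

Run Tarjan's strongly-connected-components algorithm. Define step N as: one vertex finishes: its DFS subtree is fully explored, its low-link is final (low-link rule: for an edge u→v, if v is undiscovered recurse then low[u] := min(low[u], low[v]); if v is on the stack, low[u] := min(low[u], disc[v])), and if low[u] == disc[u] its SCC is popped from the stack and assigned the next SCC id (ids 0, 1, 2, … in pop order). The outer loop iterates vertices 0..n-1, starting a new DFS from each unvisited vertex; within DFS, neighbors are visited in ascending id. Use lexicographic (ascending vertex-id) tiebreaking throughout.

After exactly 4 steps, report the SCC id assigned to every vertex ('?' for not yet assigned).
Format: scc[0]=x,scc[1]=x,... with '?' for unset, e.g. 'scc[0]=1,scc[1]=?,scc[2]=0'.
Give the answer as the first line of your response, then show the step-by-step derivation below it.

scc[0]=0,scc[1]=1,scc[2]=?,scc[3]=2,scc[4]=0,scc[5]=?

step 1: low=(low[0]=0,low[1]=?,low[2]=?,low[3]=?,low[4]=0,low[5]=?); scc=(scc[0]=?,scc[1]=?,scc[2]=?,scc[3]=?,scc[4]=?,scc[5]=?)
step 2: low=(low[0]=0,low[1]=?,low[2]=?,low[3]=?,low[4]=0,low[5]=?); scc=(scc[0]=0,scc[1]=?,scc[2]=?,scc[3]=?,scc[4]=0,scc[5]=?)
step 3: low=(low[0]=0,low[1]=2,low[2]=?,low[3]=?,low[4]=0,low[5]=?); scc=(scc[0]=0,scc[1]=1,scc[2]=?,scc[3]=?,scc[4]=0,scc[5]=?)
step 4: low=(low[0]=0,low[1]=2,low[2]=3,low[3]=4,low[4]=0,low[5]=?); scc=(scc[0]=0,scc[1]=1,scc[2]=?,scc[3]=2,scc[4]=0,scc[5]=?)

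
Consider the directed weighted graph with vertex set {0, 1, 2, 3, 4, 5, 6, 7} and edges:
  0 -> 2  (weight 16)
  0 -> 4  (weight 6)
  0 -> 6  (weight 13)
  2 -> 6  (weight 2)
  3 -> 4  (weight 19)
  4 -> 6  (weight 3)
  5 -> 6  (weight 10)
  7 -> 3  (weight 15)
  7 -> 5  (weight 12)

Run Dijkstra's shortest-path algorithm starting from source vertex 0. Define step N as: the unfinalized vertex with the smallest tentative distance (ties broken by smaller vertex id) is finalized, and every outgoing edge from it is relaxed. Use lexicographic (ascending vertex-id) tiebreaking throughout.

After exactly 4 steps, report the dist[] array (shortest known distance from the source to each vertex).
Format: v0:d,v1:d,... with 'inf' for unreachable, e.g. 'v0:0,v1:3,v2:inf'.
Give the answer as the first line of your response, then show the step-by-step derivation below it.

v0:0,v1:inf,v2:16,v3:inf,v4:6,v5:inf,v6:9,v7:inf

step 1: dist = v0:0,v1:inf,v2:16,v3:inf,v4:6,v5:inf,v6:13,v7:inf
step 2: dist = v0:0,v1:inf,v2:16,v3:inf,v4:6,v5:inf,v6:9,v7:inf
step 3: dist = v0:0,v1:inf,v2:16,v3:inf,v4:6,v5:inf,v6:9,v7:inf
step 4: dist = v0:0,v1:inf,v2:16,v3:inf,v4:6,v5:inf,v6:9,v7:inf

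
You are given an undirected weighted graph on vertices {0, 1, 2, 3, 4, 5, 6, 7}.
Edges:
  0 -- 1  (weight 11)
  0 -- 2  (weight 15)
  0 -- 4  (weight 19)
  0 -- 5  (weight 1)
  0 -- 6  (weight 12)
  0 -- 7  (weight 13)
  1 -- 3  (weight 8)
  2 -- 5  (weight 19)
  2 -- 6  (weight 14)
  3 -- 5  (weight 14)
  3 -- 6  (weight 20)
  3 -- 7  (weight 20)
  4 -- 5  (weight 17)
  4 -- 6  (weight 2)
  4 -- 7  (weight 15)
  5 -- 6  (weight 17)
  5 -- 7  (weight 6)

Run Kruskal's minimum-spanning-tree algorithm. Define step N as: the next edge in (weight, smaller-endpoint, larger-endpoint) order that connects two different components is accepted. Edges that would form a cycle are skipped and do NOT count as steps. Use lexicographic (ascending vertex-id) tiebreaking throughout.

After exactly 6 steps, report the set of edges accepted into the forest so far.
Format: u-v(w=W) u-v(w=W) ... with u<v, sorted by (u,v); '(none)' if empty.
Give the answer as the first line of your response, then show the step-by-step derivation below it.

0-1(w=11) 0-5(w=1) 0-6(w=12) 1-3(w=8) 4-6(w=2) 5-7(w=6)

step 1: add edge 0-5 (w=1); MST = {0-5(w=1)}
step 2: add edge 4-6 (w=2); MST = {0-5(w=1) 4-6(w=2)}
step 3: add edge 5-7 (w=6); MST = {0-5(w=1) 4-6(w=2) 5-7(w=6)}
step 4: add edge 1-3 (w=8); MST = {0-5(w=1) 1-3(w=8) 4-6(w=2) 5-7(w=6)}
step 5: add edge 0-1 (w=11); MST = {0-1(w=11) 0-5(w=1) 1-3(w=8) 4-6(w=2) 5-7(w=6)}
step 6: add edge 0-6 (w=12); MST = {0-1(w=11) 0-5(w=1) 0-6(w=12) 1-3(w=8) 4-6(w=2) 5-7(w=6)}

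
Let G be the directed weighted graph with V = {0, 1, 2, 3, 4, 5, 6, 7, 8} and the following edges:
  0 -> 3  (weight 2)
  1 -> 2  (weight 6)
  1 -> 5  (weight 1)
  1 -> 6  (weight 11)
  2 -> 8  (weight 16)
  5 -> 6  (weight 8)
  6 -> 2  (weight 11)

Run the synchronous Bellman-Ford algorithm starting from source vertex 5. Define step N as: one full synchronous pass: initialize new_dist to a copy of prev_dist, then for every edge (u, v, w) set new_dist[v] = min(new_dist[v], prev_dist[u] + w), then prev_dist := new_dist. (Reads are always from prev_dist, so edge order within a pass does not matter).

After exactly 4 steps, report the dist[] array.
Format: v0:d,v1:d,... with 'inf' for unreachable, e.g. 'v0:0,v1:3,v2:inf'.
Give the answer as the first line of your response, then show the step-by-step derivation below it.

v0:inf,v1:inf,v2:19,v3:inf,v4:inf,v5:0,v6:8,v7:inf,v8:35

step 1: dist = v0:inf,v1:inf,v2:inf,v3:inf,v4:inf,v5:0,v6:8,v7:inf,v8:inf
step 2: dist = v0:inf,v1:inf,v2:19,v3:inf,v4:inf,v5:0,v6:8,v7:inf,v8:inf
step 3: dist = v0:inf,v1:inf,v2:19,v3:inf,v4:inf,v5:0,v6:8,v7:inf,v8:35
step 4: dist = v0:inf,v1:inf,v2:19,v3:inf,v4:inf,v5:0,v6:8,v7:inf,v8:35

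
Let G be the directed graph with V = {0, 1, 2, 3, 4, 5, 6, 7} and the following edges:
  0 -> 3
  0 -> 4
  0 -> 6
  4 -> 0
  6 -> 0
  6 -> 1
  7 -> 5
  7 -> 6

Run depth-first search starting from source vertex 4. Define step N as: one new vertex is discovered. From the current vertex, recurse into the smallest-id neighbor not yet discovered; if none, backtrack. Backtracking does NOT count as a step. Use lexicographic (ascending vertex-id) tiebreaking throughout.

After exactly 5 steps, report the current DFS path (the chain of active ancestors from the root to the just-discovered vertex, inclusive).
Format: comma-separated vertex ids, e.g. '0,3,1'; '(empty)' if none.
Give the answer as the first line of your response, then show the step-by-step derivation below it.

4,0,6,1

step 1: discover 4; path=4; order=4
step 2: discover 0; path=4>0; order=4,0
step 3: discover 3; path=4>0>3; order=4,0,3
step 4: discover 6; path=4>0>6; order=4,0,3,6
step 5: discover 1; path=4>0>6>1; order=4,0,3,6,1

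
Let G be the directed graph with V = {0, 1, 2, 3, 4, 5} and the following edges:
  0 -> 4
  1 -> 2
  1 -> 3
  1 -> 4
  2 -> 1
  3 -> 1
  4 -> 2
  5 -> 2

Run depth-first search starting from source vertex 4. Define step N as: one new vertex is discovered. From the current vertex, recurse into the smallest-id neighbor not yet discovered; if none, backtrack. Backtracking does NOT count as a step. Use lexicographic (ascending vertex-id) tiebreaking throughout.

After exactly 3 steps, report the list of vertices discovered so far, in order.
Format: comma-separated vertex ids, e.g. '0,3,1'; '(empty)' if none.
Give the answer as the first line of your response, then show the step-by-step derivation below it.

4,2,1

step 1: discover 4; path=4; order=4
step 2: discover 2; path=4>2; order=4,2
step 3: discover 1; path=4>2>1; order=4,2,1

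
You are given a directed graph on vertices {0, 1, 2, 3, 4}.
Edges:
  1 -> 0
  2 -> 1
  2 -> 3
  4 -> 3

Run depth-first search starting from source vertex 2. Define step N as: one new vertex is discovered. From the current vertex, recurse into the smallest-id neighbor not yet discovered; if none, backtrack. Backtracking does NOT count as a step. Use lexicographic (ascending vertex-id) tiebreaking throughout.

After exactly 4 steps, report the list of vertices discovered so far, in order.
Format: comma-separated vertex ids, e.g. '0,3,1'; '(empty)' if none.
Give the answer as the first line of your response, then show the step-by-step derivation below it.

2,1,0,3

step 1: discover 2; path=2; order=2
step 2: discover 1; path=2>1; order=2,1
step 3: discover 0; path=2>1>0; order=2,1,0
step 4: discover 3; path=2>3; order=2,1,0,3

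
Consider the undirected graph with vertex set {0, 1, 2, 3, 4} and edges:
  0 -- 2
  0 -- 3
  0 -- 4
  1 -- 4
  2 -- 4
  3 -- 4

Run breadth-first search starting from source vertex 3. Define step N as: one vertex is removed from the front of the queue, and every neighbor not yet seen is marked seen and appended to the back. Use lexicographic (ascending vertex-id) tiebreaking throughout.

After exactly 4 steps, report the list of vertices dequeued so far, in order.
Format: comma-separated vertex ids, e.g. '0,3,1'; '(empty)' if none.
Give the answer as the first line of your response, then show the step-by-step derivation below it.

3,0,4,2

step 1: dequeue 3; queue=[0,4]; order=3
step 2: dequeue 0; queue=[4,2]; order=3,0
step 3: dequeue 4; queue=[2,1]; order=3,0,4
step 4: dequeue 2; queue=[1]; order=3,0,4,2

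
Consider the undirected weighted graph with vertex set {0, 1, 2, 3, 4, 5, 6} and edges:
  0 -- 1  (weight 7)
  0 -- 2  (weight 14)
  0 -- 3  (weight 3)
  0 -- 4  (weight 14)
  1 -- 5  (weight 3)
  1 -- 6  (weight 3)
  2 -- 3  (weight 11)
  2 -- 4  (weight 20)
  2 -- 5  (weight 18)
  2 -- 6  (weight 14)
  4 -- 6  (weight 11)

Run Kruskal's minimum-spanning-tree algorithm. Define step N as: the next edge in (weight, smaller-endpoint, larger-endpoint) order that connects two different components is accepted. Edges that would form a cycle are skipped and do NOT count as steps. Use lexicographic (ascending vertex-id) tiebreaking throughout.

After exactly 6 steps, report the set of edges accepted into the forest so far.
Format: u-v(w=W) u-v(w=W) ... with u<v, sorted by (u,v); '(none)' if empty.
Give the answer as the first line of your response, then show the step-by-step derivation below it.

0-1(w=7) 0-3(w=3) 1-5(w=3) 1-6(w=3) 2-3(w=11) 4-6(w=11)

step 1: add edge 0-3 (w=3); MST = {0-3(w=3)}
step 2: add edge 1-5 (w=3); MST = {0-3(w=3) 1-5(w=3)}
step 3: add edge 1-6 (w=3); MST = {0-3(w=3) 1-5(w=3) 1-6(w=3)}
step 4: add edge 0-1 (w=7); MST = {0-1(w=7) 0-3(w=3) 1-5(w=3) 1-6(w=3)}
step 5: add edge 2-3 (w=11); MST = {0-1(w=7) 0-3(w=3) 1-5(w=3) 1-6(w=3) 2-3(w=11)}
step 6: add edge 4-6 (w=11); MST = {0-1(w=7) 0-3(w=3) 1-5(w=3) 1-6(w=3) 2-3(w=11) 4-6(w=11)}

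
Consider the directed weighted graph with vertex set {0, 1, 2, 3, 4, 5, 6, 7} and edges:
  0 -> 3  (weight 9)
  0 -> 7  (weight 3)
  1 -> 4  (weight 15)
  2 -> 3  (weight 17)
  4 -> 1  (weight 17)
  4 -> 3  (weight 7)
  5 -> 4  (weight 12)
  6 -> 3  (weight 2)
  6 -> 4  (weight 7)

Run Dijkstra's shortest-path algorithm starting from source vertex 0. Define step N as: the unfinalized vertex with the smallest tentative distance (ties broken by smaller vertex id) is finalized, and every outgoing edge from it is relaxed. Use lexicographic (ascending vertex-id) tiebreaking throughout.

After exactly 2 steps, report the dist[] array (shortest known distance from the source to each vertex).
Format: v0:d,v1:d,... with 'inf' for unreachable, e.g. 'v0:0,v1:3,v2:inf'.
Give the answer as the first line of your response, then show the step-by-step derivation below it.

v0:0,v1:inf,v2:inf,v3:9,v4:inf,v5:inf,v6:inf,v7:3

step 1: dist = v0:0,v1:inf,v2:inf,v3:9,v4:inf,v5:inf,v6:inf,v7:3
step 2: dist = v0:0,v1:inf,v2:inf,v3:9,v4:inf,v5:inf,v6:inf,v7:3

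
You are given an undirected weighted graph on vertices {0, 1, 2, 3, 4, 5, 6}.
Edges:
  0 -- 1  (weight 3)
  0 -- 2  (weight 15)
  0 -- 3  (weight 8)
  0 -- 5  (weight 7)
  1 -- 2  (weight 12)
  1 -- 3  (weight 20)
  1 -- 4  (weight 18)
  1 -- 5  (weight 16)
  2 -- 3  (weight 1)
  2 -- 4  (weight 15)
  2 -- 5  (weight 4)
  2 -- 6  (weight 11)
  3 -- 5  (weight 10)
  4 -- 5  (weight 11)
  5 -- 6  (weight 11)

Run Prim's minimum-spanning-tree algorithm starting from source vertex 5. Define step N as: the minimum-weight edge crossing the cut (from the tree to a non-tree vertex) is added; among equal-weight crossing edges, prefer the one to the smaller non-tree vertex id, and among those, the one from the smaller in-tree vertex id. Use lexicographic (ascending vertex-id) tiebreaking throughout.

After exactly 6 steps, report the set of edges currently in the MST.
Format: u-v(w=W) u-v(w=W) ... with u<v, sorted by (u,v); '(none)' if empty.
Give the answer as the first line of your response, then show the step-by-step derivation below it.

0-1(w=3) 0-5(w=7) 2-3(w=1) 2-5(w=4) 2-6(w=11) 4-5(w=11)

step 1: add edge 2-5 (w=4); MST = {2-5(w=4)}
step 2: add edge 2-3 (w=1); MST = {2-3(w=1) 2-5(w=4)}
step 3: add edge 0-5 (w=7); MST = {0-5(w=7) 2-3(w=1) 2-5(w=4)}
step 4: add edge 0-1 (w=3); MST = {0-1(w=3) 0-5(w=7) 2-3(w=1) 2-5(w=4)}
step 5: add edge 4-5 (w=11); MST = {0-1(w=3) 0-5(w=7) 2-3(w=1) 2-5(w=4) 4-5(w=11)}
step 6: add edge 2-6 (w=11); MST = {0-1(w=3) 0-5(w=7) 2-3(w=1) 2-5(w=4) 2-6(w=11) 4-5(w=11)}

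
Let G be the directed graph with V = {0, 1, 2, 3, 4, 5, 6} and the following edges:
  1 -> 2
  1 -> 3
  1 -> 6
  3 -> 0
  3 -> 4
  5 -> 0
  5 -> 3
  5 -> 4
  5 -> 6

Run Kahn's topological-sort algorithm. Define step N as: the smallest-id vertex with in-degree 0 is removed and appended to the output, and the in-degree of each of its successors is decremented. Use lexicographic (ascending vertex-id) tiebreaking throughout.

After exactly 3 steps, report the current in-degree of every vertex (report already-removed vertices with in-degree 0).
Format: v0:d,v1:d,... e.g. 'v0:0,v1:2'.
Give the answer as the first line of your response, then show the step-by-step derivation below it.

v0:1,v1:0,v2:0,v3:0,v4:1,v5:0,v6:0

step 1: output 1; order=[1]; indeg=(2,0,0,1,2,0,1)
step 2: output 2; order=[1,2]; indeg=(2,0,0,1,2,0,1)
step 3: output 5; order=[1,2,5]; indeg=(1,0,0,0,1,0,0)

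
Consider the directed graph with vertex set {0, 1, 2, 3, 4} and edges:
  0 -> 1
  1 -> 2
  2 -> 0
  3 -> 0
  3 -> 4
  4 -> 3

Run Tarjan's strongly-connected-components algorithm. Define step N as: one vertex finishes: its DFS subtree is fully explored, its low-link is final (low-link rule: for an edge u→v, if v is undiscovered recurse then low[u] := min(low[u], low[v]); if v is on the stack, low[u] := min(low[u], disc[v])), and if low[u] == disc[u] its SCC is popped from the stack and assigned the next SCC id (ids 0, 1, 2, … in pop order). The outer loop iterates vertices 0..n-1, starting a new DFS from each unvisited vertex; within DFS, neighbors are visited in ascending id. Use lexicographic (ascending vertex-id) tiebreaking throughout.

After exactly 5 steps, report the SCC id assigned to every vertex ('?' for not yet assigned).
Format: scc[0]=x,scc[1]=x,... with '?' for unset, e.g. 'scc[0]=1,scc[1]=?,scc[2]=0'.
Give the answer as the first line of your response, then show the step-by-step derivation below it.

scc[0]=0,scc[1]=0,scc[2]=0,scc[3]=1,scc[4]=1

step 1: low=(low[0]=0,low[1]=1,low[2]=0,low[3]=?,low[4]=?); scc=(scc[0]=?,scc[1]=?,scc[2]=?,scc[3]=?,scc[4]=?)
step 2: low=(low[0]=0,low[1]=0,low[2]=0,low[3]=?,low[4]=?); scc=(scc[0]=?,scc[1]=?,scc[2]=?,scc[3]=?,scc[4]=?)
step 3: low=(low[0]=0,low[1]=0,low[2]=0,low[3]=?,low[4]=?); scc=(scc[0]=0,scc[1]=0,scc[2]=0,scc[3]=?,scc[4]=?)
step 4: low=(low[0]=0,low[1]=0,low[2]=0,low[3]=3,low[4]=3); scc=(scc[0]=0,scc[1]=0,scc[2]=0,scc[3]=?,scc[4]=?)
step 5: low=(low[0]=0,low[1]=0,low[2]=0,low[3]=3,low[4]=3); scc=(scc[0]=0,scc[1]=0,scc[2]=0,scc[3]=1,scc[4]=1)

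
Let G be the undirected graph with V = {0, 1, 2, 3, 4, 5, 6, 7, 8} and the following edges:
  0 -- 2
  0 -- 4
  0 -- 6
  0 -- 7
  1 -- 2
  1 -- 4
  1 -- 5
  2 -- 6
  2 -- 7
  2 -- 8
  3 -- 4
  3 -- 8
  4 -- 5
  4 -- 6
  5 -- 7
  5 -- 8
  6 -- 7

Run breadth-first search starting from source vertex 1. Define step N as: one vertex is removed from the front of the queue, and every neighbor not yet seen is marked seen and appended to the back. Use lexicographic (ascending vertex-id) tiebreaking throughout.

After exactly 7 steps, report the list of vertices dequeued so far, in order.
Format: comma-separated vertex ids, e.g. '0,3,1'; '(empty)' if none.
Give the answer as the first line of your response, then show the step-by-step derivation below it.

1,2,4,5,0,6,7

step 1: dequeue 1; queue=[2,4,5]; order=1
step 2: dequeue 2; queue=[4,5,0,6,7,8]; order=1,2
step 3: dequeue 4; queue=[5,0,6,7,8,3]; order=1,2,4
step 4: dequeue 5; queue=[0,6,7,8,3]; order=1,2,4,5
step 5: dequeue 0; queue=[6,7,8,3]; order=1,2,4,5,0
step 6: dequeue 6; queue=[7,8,3]; order=1,2,4,5,0,6
step 7: dequeue 7; queue=[8,3]; order=1,2,4,5,0,6,7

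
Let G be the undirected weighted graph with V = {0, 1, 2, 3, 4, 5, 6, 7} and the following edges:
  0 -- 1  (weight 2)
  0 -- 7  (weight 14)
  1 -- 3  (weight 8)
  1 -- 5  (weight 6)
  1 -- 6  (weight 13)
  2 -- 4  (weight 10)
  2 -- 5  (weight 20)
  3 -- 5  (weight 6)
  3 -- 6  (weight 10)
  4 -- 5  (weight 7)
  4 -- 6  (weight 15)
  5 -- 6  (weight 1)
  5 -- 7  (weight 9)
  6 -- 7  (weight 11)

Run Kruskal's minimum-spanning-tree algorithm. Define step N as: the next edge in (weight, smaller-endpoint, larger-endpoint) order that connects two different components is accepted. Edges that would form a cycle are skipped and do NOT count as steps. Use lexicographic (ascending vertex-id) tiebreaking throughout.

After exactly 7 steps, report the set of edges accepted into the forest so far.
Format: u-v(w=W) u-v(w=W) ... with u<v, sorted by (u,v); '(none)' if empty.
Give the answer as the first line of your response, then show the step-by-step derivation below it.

0-1(w=2) 1-5(w=6) 2-4(w=10) 3-5(w=6) 4-5(w=7) 5-6(w=1) 5-7(w=9)

step 1: add edge 5-6 (w=1); MST = {5-6(w=1)}
step 2: add edge 0-1 (w=2); MST = {0-1(w=2) 5-6(w=1)}
step 3: add edge 1-5 (w=6); MST = {0-1(w=2) 1-5(w=6) 5-6(w=1)}
step 4: add edge 3-5 (w=6); MST = {0-1(w=2) 1-5(w=6) 3-5(w=6) 5-6(w=1)}
step 5: add edge 4-5 (w=7); MST = {0-1(w=2) 1-5(w=6) 3-5(w=6) 4-5(w=7) 5-6(w=1)}
step 6: add edge 5-7 (w=9); MST = {0-1(w=2) 1-5(w=6) 3-5(w=6) 4-5(w=7) 5-6(w=1) 5-7(w=9)}
step 7: add edge 2-4 (w=10); MST = {0-1(w=2) 1-5(w=6) 2-4(w=10) 3-5(w=6) 4-5(w=7) 5-6(w=1) 5-7(w=9)}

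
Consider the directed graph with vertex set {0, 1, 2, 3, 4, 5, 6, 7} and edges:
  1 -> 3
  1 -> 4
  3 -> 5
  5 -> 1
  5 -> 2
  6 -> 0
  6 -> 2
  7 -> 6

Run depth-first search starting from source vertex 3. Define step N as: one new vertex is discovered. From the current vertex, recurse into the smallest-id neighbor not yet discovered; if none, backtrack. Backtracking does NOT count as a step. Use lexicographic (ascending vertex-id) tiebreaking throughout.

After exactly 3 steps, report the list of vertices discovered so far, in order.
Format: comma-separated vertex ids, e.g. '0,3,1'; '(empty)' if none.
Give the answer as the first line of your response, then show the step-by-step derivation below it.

3,5,1

step 1: discover 3; path=3; order=3
step 2: discover 5; path=3>5; order=3,5
step 3: discover 1; path=3>5>1; order=3,5,1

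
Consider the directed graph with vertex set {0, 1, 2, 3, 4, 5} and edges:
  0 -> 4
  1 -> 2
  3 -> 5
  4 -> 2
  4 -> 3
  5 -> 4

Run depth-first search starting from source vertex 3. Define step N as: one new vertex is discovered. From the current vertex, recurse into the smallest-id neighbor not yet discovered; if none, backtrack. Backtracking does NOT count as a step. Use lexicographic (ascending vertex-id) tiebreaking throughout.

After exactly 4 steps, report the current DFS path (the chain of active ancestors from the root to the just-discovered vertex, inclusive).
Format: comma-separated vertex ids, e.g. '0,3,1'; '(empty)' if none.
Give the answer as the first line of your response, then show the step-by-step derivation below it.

3,5,4,2

step 1: discover 3; path=3; order=3
step 2: discover 5; path=3>5; order=3,5
step 3: discover 4; path=3>5>4; order=3,5,4
step 4: discover 2; path=3>5>4>2; order=3,5,4,2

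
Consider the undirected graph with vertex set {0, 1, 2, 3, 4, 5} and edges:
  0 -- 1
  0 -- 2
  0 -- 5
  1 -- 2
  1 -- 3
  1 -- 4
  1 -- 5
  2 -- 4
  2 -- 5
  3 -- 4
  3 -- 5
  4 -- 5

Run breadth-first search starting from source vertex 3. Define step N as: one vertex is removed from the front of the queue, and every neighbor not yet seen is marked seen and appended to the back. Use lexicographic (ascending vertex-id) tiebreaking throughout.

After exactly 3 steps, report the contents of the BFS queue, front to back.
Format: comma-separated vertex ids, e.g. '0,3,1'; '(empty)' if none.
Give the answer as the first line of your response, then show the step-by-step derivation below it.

5,0,2

step 1: dequeue 3; queue=[1,4,5]; order=3
step 2: dequeue 1; queue=[4,5,0,2]; order=3,1
step 3: dequeue 4; queue=[5,0,2]; order=3,1,4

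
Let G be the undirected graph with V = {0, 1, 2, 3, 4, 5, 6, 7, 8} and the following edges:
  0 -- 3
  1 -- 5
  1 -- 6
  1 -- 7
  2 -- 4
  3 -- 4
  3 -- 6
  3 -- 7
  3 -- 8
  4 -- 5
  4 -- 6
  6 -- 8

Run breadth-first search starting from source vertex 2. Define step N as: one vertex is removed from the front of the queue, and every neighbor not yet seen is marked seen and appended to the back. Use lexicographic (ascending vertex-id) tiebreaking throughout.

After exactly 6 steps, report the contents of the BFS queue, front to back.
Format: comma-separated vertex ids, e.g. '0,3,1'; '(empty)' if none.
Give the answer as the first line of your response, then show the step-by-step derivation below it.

7,8,1

step 1: dequeue 2; queue=[4]; order=2
step 2: dequeue 4; queue=[3,5,6]; order=2,4
step 3: dequeue 3; queue=[5,6,0,7,8]; order=2,4,3
step 4: dequeue 5; queue=[6,0,7,8,1]; order=2,4,3,5
step 5: dequeue 6; queue=[0,7,8,1]; order=2,4,3,5,6
step 6: dequeue 0; queue=[7,8,1]; order=2,4,3,5,6,0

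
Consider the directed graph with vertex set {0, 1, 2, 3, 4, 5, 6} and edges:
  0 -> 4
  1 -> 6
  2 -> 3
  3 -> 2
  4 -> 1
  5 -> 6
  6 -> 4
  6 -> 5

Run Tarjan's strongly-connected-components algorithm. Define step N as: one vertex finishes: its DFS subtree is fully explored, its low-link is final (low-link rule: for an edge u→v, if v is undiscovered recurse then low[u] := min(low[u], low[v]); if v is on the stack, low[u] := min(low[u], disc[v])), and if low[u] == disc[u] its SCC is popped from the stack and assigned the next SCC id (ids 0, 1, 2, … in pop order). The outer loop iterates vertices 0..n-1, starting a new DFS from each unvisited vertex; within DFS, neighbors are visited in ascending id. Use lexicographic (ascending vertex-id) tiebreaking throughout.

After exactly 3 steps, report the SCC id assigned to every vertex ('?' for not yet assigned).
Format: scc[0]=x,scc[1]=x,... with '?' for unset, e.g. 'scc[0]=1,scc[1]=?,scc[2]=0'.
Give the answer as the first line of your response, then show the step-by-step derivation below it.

scc[0]=?,scc[1]=?,scc[2]=?,scc[3]=?,scc[4]=?,scc[5]=?,scc[6]=?

step 1: low=(low[0]=0,low[1]=2,low[2]=?,low[3]=?,low[4]=1,low[5]=3,low[6]=1); scc=(scc[0]=?,scc[1]=?,scc[2]=?,scc[3]=?,scc[4]=?,scc[5]=?,scc[6]=?)
step 2: low=(low[0]=0,low[1]=2,low[2]=?,low[3]=?,low[4]=1,low[5]=3,low[6]=1); scc=(scc[0]=?,scc[1]=?,scc[2]=?,scc[3]=?,scc[4]=?,scc[5]=?,scc[6]=?)
step 3: low=(low[0]=0,low[1]=1,low[2]=?,low[3]=?,low[4]=1,low[5]=3,low[6]=1); scc=(scc[0]=?,scc[1]=?,scc[2]=?,scc[3]=?,scc[4]=?,scc[5]=?,scc[6]=?)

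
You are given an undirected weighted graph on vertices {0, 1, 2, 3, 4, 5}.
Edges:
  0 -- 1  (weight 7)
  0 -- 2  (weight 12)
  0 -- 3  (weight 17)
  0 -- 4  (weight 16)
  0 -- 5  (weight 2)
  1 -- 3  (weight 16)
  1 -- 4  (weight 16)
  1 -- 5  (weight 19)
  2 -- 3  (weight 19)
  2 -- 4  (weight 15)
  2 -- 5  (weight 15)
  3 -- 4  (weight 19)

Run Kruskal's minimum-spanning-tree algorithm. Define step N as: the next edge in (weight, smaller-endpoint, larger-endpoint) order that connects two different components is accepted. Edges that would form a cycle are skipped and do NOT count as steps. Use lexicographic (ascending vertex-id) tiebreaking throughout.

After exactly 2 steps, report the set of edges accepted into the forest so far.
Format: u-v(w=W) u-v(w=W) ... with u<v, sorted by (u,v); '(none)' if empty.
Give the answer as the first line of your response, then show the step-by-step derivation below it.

0-1(w=7) 0-5(w=2)

step 1: add edge 0-5 (w=2); MST = {0-5(w=2)}
step 2: add edge 0-1 (w=7); MST = {0-1(w=7) 0-5(w=2)}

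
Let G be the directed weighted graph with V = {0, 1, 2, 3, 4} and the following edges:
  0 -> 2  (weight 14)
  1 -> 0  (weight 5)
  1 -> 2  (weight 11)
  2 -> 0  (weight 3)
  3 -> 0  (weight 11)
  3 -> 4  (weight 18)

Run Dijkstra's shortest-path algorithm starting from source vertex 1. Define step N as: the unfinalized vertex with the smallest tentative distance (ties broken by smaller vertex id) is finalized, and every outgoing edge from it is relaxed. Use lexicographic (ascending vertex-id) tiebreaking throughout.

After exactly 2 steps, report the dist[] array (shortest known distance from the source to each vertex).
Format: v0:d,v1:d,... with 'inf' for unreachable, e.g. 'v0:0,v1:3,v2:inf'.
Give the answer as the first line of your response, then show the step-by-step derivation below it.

v0:5,v1:0,v2:11,v3:inf,v4:inf

step 1: dist = v0:5,v1:0,v2:11,v3:inf,v4:inf
step 2: dist = v0:5,v1:0,v2:11,v3:inf,v4:inf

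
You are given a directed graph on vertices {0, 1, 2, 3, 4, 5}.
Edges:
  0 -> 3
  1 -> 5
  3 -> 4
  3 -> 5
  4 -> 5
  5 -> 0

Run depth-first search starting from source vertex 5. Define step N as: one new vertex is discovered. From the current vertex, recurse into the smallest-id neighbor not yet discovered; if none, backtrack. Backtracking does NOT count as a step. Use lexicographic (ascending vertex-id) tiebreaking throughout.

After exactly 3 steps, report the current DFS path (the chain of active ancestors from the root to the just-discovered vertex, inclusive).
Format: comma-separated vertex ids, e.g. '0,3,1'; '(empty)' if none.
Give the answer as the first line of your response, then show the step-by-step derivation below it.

5,0,3

step 1: discover 5; path=5; order=5
step 2: discover 0; path=5>0; order=5,0
step 3: discover 3; path=5>0>3; order=5,0,3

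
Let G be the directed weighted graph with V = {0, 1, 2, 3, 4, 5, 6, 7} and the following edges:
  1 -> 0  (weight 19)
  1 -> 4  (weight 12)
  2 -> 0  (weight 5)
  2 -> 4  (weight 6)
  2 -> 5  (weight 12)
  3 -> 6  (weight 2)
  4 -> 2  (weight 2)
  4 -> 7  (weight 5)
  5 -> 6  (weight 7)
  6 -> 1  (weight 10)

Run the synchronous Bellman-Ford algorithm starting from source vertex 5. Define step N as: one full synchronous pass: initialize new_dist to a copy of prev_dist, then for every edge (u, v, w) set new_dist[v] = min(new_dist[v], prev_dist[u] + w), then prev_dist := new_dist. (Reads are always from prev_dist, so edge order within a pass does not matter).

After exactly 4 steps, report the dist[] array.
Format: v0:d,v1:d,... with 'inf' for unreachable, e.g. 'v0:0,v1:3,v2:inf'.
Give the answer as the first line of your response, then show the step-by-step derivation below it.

v0:36,v1:17,v2:31,v3:inf,v4:29,v5:0,v6:7,v7:34

step 1: dist = v0:inf,v1:inf,v2:inf,v3:inf,v4:inf,v5:0,v6:7,v7:inf
step 2: dist = v0:inf,v1:17,v2:inf,v3:inf,v4:inf,v5:0,v6:7,v7:inf
step 3: dist = v0:36,v1:17,v2:inf,v3:inf,v4:29,v5:0,v6:7,v7:inf
step 4: dist = v0:36,v1:17,v2:31,v3:inf,v4:29,v5:0,v6:7,v7:34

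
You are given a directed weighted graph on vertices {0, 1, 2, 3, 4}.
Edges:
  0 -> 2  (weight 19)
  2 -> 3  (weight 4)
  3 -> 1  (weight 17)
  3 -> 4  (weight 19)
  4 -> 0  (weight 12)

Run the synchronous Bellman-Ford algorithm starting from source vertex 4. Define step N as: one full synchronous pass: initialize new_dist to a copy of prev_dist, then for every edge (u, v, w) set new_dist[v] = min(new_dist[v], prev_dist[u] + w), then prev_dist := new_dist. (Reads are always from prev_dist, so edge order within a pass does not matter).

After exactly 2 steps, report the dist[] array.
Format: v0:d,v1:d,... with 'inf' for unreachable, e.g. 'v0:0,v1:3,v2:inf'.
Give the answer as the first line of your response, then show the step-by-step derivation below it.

v0:12,v1:inf,v2:31,v3:inf,v4:0

step 1: dist = v0:12,v1:inf,v2:inf,v3:inf,v4:0
step 2: dist = v0:12,v1:inf,v2:31,v3:inf,v4:0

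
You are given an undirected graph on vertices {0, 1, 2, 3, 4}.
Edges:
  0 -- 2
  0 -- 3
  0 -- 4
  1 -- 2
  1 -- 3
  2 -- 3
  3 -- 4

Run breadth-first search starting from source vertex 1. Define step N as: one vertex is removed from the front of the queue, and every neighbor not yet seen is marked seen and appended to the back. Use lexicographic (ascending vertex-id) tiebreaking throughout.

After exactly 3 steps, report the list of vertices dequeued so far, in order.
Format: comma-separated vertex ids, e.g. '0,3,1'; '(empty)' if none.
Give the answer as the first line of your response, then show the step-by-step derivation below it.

1,2,3

step 1: dequeue 1; queue=[2,3]; order=1
step 2: dequeue 2; queue=[3,0]; order=1,2
step 3: dequeue 3; queue=[0,4]; order=1,2,3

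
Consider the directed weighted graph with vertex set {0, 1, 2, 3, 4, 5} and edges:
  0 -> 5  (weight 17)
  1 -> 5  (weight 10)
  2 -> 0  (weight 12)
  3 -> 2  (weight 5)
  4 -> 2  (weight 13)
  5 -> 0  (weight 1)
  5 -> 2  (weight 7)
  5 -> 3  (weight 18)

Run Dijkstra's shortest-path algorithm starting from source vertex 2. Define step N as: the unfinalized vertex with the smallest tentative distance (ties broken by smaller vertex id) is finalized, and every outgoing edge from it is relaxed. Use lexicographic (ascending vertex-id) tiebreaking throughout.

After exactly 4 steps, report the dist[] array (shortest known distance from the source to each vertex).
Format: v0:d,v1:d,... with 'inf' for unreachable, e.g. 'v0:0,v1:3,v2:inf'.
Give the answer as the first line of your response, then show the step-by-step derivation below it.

v0:12,v1:inf,v2:0,v3:47,v4:inf,v5:29

step 1: dist = v0:12,v1:inf,v2:0,v3:inf,v4:inf,v5:inf
step 2: dist = v0:12,v1:inf,v2:0,v3:inf,v4:inf,v5:29
step 3: dist = v0:12,v1:inf,v2:0,v3:47,v4:inf,v5:29
step 4: dist = v0:12,v1:inf,v2:0,v3:47,v4:inf,v5:29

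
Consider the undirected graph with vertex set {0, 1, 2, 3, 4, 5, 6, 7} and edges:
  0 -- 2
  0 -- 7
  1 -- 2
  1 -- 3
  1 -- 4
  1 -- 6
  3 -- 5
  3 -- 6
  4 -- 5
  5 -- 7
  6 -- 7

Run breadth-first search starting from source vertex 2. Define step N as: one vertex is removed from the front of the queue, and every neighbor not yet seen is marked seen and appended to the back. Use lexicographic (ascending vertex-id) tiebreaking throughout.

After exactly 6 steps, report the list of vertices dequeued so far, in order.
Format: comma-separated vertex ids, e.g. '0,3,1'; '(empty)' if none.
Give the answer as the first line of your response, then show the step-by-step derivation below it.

2,0,1,7,3,4

step 1: dequeue 2; queue=[0,1]; order=2
step 2: dequeue 0; queue=[1,7]; order=2,0
step 3: dequeue 1; queue=[7,3,4,6]; order=2,0,1
step 4: dequeue 7; queue=[3,4,6,5]; order=2,0,1,7
step 5: dequeue 3; queue=[4,6,5]; order=2,0,1,7,3
step 6: dequeue 4; queue=[6,5]; order=2,0,1,7,3,4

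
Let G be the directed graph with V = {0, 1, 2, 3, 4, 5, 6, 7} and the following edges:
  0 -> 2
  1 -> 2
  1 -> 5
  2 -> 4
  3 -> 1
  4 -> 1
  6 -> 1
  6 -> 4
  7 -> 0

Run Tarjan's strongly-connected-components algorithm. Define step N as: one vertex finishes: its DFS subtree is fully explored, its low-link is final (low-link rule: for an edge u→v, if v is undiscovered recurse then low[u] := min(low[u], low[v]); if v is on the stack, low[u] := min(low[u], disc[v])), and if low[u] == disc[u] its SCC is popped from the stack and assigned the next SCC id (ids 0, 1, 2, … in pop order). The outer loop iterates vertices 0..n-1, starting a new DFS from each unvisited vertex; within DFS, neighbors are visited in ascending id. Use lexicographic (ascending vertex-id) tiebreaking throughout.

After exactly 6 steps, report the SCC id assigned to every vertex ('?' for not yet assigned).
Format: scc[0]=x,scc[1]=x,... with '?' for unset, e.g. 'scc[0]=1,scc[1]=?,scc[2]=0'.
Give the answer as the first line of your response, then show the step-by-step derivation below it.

scc[0]=2,scc[1]=1,scc[2]=1,scc[3]=3,scc[4]=1,scc[5]=0,scc[6]=?,scc[7]=?

step 1: low=(low[0]=0,low[1]=1,low[2]=1,low[3]=?,low[4]=2,low[5]=4,low[6]=?,low[7]=?); scc=(scc[0]=?,scc[1]=?,scc[2]=?,scc[3]=?,scc[4]=?,scc[5]=0,scc[6]=?,scc[7]=?)
step 2: low=(low[0]=0,low[1]=1,low[2]=1,low[3]=?,low[4]=2,low[5]=4,low[6]=?,low[7]=?); scc=(scc[0]=?,scc[1]=?,scc[2]=?,scc[3]=?,scc[4]=?,scc[5]=0,scc[6]=?,scc[7]=?)
step 3: low=(low[0]=0,low[1]=1,low[2]=1,low[3]=?,low[4]=1,low[5]=4,low[6]=?,low[7]=?); scc=(scc[0]=?,scc[1]=?,scc[2]=?,scc[3]=?,scc[4]=?,scc[5]=0,scc[6]=?,scc[7]=?)
step 4: low=(low[0]=0,low[1]=1,low[2]=1,low[3]=?,low[4]=1,low[5]=4,low[6]=?,low[7]=?); scc=(scc[0]=?,scc[1]=1,scc[2]=1,scc[3]=?,scc[4]=1,scc[5]=0,scc[6]=?,scc[7]=?)
step 5: low=(low[0]=0,low[1]=1,low[2]=1,low[3]=?,low[4]=1,low[5]=4,low[6]=?,low[7]=?); scc=(scc[0]=2,scc[1]=1,scc[2]=1,scc[3]=?,scc[4]=1,scc[5]=0,scc[6]=?,scc[7]=?)
step 6: low=(low[0]=0,low[1]=1,low[2]=1,low[3]=5,low[4]=1,low[5]=4,low[6]=?,low[7]=?); scc=(scc[0]=2,scc[1]=1,scc[2]=1,scc[3]=3,scc[4]=1,scc[5]=0,scc[6]=?,scc[7]=?)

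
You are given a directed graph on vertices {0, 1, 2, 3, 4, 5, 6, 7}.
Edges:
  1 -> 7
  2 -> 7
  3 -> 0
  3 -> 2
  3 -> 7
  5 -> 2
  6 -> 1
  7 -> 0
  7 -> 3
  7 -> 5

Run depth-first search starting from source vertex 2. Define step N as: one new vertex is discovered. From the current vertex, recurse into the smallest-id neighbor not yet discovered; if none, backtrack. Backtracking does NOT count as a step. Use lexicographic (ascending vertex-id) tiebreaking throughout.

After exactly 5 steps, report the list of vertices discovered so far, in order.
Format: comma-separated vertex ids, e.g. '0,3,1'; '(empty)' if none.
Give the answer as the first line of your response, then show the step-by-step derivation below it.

2,7,0,3,5

step 1: discover 2; path=2; order=2
step 2: discover 7; path=2>7; order=2,7
step 3: discover 0; path=2>7>0; order=2,7,0
step 4: discover 3; path=2>7>3; order=2,7,0,3
step 5: discover 5; path=2>7>5; order=2,7,0,3,5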